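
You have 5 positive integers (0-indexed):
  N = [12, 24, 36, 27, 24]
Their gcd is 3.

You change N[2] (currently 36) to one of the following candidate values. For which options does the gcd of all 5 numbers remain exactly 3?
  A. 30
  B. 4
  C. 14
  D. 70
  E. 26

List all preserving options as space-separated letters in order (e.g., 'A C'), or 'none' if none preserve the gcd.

Old gcd = 3; gcd of others (without N[2]) = 3
New gcd for candidate v: gcd(3, v). Preserves old gcd iff gcd(3, v) = 3.
  Option A: v=30, gcd(3,30)=3 -> preserves
  Option B: v=4, gcd(3,4)=1 -> changes
  Option C: v=14, gcd(3,14)=1 -> changes
  Option D: v=70, gcd(3,70)=1 -> changes
  Option E: v=26, gcd(3,26)=1 -> changes

Answer: A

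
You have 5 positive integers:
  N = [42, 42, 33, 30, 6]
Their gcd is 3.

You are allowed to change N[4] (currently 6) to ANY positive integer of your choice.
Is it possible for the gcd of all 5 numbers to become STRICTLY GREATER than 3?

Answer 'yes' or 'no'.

Current gcd = 3
gcd of all OTHER numbers (without N[4]=6): gcd([42, 42, 33, 30]) = 3
The new gcd after any change is gcd(3, new_value).
This can be at most 3.
Since 3 = old gcd 3, the gcd can only stay the same or decrease.

Answer: no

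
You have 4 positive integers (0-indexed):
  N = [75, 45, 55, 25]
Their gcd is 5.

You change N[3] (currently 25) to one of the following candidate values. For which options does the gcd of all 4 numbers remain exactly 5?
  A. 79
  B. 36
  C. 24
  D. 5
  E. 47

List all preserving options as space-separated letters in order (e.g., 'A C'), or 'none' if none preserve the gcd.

Old gcd = 5; gcd of others (without N[3]) = 5
New gcd for candidate v: gcd(5, v). Preserves old gcd iff gcd(5, v) = 5.
  Option A: v=79, gcd(5,79)=1 -> changes
  Option B: v=36, gcd(5,36)=1 -> changes
  Option C: v=24, gcd(5,24)=1 -> changes
  Option D: v=5, gcd(5,5)=5 -> preserves
  Option E: v=47, gcd(5,47)=1 -> changes

Answer: D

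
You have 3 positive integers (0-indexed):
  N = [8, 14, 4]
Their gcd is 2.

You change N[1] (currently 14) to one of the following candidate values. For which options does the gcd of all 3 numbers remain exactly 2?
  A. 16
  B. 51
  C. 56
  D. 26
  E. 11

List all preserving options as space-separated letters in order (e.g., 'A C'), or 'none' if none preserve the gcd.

Answer: D

Derivation:
Old gcd = 2; gcd of others (without N[1]) = 4
New gcd for candidate v: gcd(4, v). Preserves old gcd iff gcd(4, v) = 2.
  Option A: v=16, gcd(4,16)=4 -> changes
  Option B: v=51, gcd(4,51)=1 -> changes
  Option C: v=56, gcd(4,56)=4 -> changes
  Option D: v=26, gcd(4,26)=2 -> preserves
  Option E: v=11, gcd(4,11)=1 -> changes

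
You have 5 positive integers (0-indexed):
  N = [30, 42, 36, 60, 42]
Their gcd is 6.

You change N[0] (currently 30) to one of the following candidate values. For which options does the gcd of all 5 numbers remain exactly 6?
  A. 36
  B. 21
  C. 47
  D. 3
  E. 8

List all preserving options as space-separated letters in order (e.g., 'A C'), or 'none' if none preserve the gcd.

Old gcd = 6; gcd of others (without N[0]) = 6
New gcd for candidate v: gcd(6, v). Preserves old gcd iff gcd(6, v) = 6.
  Option A: v=36, gcd(6,36)=6 -> preserves
  Option B: v=21, gcd(6,21)=3 -> changes
  Option C: v=47, gcd(6,47)=1 -> changes
  Option D: v=3, gcd(6,3)=3 -> changes
  Option E: v=8, gcd(6,8)=2 -> changes

Answer: A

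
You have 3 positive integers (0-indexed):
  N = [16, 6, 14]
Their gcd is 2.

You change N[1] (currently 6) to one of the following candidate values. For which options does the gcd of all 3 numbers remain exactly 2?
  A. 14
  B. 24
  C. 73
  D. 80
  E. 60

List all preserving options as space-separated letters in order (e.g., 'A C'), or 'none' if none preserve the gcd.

Old gcd = 2; gcd of others (without N[1]) = 2
New gcd for candidate v: gcd(2, v). Preserves old gcd iff gcd(2, v) = 2.
  Option A: v=14, gcd(2,14)=2 -> preserves
  Option B: v=24, gcd(2,24)=2 -> preserves
  Option C: v=73, gcd(2,73)=1 -> changes
  Option D: v=80, gcd(2,80)=2 -> preserves
  Option E: v=60, gcd(2,60)=2 -> preserves

Answer: A B D E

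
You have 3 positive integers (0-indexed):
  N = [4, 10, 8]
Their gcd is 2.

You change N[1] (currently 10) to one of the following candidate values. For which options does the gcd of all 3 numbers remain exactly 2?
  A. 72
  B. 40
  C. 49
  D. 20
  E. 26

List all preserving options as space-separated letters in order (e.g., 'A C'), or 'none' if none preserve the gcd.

Old gcd = 2; gcd of others (without N[1]) = 4
New gcd for candidate v: gcd(4, v). Preserves old gcd iff gcd(4, v) = 2.
  Option A: v=72, gcd(4,72)=4 -> changes
  Option B: v=40, gcd(4,40)=4 -> changes
  Option C: v=49, gcd(4,49)=1 -> changes
  Option D: v=20, gcd(4,20)=4 -> changes
  Option E: v=26, gcd(4,26)=2 -> preserves

Answer: E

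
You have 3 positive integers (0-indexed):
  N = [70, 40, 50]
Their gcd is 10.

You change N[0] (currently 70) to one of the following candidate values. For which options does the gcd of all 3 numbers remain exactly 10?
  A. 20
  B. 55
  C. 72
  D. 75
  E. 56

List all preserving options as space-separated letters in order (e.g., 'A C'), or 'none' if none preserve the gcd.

Old gcd = 10; gcd of others (without N[0]) = 10
New gcd for candidate v: gcd(10, v). Preserves old gcd iff gcd(10, v) = 10.
  Option A: v=20, gcd(10,20)=10 -> preserves
  Option B: v=55, gcd(10,55)=5 -> changes
  Option C: v=72, gcd(10,72)=2 -> changes
  Option D: v=75, gcd(10,75)=5 -> changes
  Option E: v=56, gcd(10,56)=2 -> changes

Answer: A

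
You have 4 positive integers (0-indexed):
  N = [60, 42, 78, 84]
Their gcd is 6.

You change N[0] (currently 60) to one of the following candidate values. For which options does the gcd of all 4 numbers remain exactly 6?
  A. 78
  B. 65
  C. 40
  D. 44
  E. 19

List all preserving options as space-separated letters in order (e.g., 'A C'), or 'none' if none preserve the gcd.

Old gcd = 6; gcd of others (without N[0]) = 6
New gcd for candidate v: gcd(6, v). Preserves old gcd iff gcd(6, v) = 6.
  Option A: v=78, gcd(6,78)=6 -> preserves
  Option B: v=65, gcd(6,65)=1 -> changes
  Option C: v=40, gcd(6,40)=2 -> changes
  Option D: v=44, gcd(6,44)=2 -> changes
  Option E: v=19, gcd(6,19)=1 -> changes

Answer: A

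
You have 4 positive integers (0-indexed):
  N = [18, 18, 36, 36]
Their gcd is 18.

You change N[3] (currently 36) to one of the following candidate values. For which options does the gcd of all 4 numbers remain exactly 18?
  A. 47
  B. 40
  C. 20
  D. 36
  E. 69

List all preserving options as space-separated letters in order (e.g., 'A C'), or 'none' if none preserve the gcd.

Answer: D

Derivation:
Old gcd = 18; gcd of others (without N[3]) = 18
New gcd for candidate v: gcd(18, v). Preserves old gcd iff gcd(18, v) = 18.
  Option A: v=47, gcd(18,47)=1 -> changes
  Option B: v=40, gcd(18,40)=2 -> changes
  Option C: v=20, gcd(18,20)=2 -> changes
  Option D: v=36, gcd(18,36)=18 -> preserves
  Option E: v=69, gcd(18,69)=3 -> changes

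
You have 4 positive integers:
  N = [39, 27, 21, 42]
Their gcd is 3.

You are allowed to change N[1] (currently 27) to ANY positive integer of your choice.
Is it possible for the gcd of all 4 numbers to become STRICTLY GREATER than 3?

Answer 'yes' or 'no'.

Current gcd = 3
gcd of all OTHER numbers (without N[1]=27): gcd([39, 21, 42]) = 3
The new gcd after any change is gcd(3, new_value).
This can be at most 3.
Since 3 = old gcd 3, the gcd can only stay the same or decrease.

Answer: no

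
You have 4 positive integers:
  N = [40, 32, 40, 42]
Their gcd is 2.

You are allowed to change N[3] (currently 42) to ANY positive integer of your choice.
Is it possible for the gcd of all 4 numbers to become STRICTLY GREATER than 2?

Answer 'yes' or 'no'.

Answer: yes

Derivation:
Current gcd = 2
gcd of all OTHER numbers (without N[3]=42): gcd([40, 32, 40]) = 8
The new gcd after any change is gcd(8, new_value).
This can be at most 8.
Since 8 > old gcd 2, the gcd CAN increase (e.g., set N[3] = 8).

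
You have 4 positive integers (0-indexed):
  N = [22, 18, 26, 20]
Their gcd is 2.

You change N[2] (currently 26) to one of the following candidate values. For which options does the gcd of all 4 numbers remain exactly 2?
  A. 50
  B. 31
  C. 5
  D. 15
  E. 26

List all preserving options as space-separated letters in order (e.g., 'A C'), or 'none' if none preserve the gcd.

Old gcd = 2; gcd of others (without N[2]) = 2
New gcd for candidate v: gcd(2, v). Preserves old gcd iff gcd(2, v) = 2.
  Option A: v=50, gcd(2,50)=2 -> preserves
  Option B: v=31, gcd(2,31)=1 -> changes
  Option C: v=5, gcd(2,5)=1 -> changes
  Option D: v=15, gcd(2,15)=1 -> changes
  Option E: v=26, gcd(2,26)=2 -> preserves

Answer: A E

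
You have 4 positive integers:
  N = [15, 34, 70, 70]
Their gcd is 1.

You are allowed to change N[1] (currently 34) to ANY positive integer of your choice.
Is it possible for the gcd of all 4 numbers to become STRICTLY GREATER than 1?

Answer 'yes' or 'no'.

Current gcd = 1
gcd of all OTHER numbers (without N[1]=34): gcd([15, 70, 70]) = 5
The new gcd after any change is gcd(5, new_value).
This can be at most 5.
Since 5 > old gcd 1, the gcd CAN increase (e.g., set N[1] = 5).

Answer: yes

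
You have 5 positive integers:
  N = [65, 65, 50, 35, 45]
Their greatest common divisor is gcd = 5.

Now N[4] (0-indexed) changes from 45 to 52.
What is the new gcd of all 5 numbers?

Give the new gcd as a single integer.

Answer: 1

Derivation:
Numbers: [65, 65, 50, 35, 45], gcd = 5
Change: index 4, 45 -> 52
gcd of the OTHER numbers (without index 4): gcd([65, 65, 50, 35]) = 5
New gcd = gcd(g_others, new_val) = gcd(5, 52) = 1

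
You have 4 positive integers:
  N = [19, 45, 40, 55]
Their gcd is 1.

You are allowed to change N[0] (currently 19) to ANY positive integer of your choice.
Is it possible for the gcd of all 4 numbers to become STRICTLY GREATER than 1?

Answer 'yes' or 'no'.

Current gcd = 1
gcd of all OTHER numbers (without N[0]=19): gcd([45, 40, 55]) = 5
The new gcd after any change is gcd(5, new_value).
This can be at most 5.
Since 5 > old gcd 1, the gcd CAN increase (e.g., set N[0] = 5).

Answer: yes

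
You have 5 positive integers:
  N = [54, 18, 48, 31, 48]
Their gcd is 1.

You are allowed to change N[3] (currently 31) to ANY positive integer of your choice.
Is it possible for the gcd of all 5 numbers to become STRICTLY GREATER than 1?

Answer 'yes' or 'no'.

Current gcd = 1
gcd of all OTHER numbers (without N[3]=31): gcd([54, 18, 48, 48]) = 6
The new gcd after any change is gcd(6, new_value).
This can be at most 6.
Since 6 > old gcd 1, the gcd CAN increase (e.g., set N[3] = 6).

Answer: yes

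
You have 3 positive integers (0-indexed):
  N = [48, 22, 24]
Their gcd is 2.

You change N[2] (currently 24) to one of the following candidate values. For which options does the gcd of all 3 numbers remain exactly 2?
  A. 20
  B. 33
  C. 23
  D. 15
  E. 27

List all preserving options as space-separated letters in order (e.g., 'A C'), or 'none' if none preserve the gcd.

Answer: A

Derivation:
Old gcd = 2; gcd of others (without N[2]) = 2
New gcd for candidate v: gcd(2, v). Preserves old gcd iff gcd(2, v) = 2.
  Option A: v=20, gcd(2,20)=2 -> preserves
  Option B: v=33, gcd(2,33)=1 -> changes
  Option C: v=23, gcd(2,23)=1 -> changes
  Option D: v=15, gcd(2,15)=1 -> changes
  Option E: v=27, gcd(2,27)=1 -> changes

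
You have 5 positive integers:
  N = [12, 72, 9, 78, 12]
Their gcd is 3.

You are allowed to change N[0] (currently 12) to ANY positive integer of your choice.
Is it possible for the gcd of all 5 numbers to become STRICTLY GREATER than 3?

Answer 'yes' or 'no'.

Current gcd = 3
gcd of all OTHER numbers (without N[0]=12): gcd([72, 9, 78, 12]) = 3
The new gcd after any change is gcd(3, new_value).
This can be at most 3.
Since 3 = old gcd 3, the gcd can only stay the same or decrease.

Answer: no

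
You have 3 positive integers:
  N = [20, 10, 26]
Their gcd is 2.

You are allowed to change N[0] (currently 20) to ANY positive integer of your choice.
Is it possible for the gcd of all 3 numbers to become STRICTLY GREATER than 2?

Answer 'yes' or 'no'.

Current gcd = 2
gcd of all OTHER numbers (without N[0]=20): gcd([10, 26]) = 2
The new gcd after any change is gcd(2, new_value).
This can be at most 2.
Since 2 = old gcd 2, the gcd can only stay the same or decrease.

Answer: no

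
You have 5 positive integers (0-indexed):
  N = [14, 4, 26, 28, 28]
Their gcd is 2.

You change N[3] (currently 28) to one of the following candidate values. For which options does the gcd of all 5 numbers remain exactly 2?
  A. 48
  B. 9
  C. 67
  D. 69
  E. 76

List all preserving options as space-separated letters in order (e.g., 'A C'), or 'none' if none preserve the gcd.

Old gcd = 2; gcd of others (without N[3]) = 2
New gcd for candidate v: gcd(2, v). Preserves old gcd iff gcd(2, v) = 2.
  Option A: v=48, gcd(2,48)=2 -> preserves
  Option B: v=9, gcd(2,9)=1 -> changes
  Option C: v=67, gcd(2,67)=1 -> changes
  Option D: v=69, gcd(2,69)=1 -> changes
  Option E: v=76, gcd(2,76)=2 -> preserves

Answer: A E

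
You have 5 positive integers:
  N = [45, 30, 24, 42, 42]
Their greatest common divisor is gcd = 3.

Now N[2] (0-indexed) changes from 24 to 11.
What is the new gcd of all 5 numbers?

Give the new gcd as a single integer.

Numbers: [45, 30, 24, 42, 42], gcd = 3
Change: index 2, 24 -> 11
gcd of the OTHER numbers (without index 2): gcd([45, 30, 42, 42]) = 3
New gcd = gcd(g_others, new_val) = gcd(3, 11) = 1

Answer: 1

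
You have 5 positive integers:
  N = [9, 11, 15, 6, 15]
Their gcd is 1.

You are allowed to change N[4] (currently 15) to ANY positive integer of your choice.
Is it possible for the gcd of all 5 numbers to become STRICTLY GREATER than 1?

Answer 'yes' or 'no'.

Answer: no

Derivation:
Current gcd = 1
gcd of all OTHER numbers (without N[4]=15): gcd([9, 11, 15, 6]) = 1
The new gcd after any change is gcd(1, new_value).
This can be at most 1.
Since 1 = old gcd 1, the gcd can only stay the same or decrease.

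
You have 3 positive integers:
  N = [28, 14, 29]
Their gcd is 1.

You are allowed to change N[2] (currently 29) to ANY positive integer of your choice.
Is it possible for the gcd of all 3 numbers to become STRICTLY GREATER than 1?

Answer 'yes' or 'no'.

Current gcd = 1
gcd of all OTHER numbers (without N[2]=29): gcd([28, 14]) = 14
The new gcd after any change is gcd(14, new_value).
This can be at most 14.
Since 14 > old gcd 1, the gcd CAN increase (e.g., set N[2] = 14).

Answer: yes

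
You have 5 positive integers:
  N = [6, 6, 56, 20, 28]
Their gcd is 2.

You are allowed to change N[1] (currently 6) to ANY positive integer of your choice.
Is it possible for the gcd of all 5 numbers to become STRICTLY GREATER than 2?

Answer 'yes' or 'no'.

Answer: no

Derivation:
Current gcd = 2
gcd of all OTHER numbers (without N[1]=6): gcd([6, 56, 20, 28]) = 2
The new gcd after any change is gcd(2, new_value).
This can be at most 2.
Since 2 = old gcd 2, the gcd can only stay the same or decrease.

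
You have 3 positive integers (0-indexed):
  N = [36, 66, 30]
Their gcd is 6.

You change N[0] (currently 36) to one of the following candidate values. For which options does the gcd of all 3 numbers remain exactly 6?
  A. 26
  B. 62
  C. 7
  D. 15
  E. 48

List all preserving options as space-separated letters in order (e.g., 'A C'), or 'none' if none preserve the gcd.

Answer: E

Derivation:
Old gcd = 6; gcd of others (without N[0]) = 6
New gcd for candidate v: gcd(6, v). Preserves old gcd iff gcd(6, v) = 6.
  Option A: v=26, gcd(6,26)=2 -> changes
  Option B: v=62, gcd(6,62)=2 -> changes
  Option C: v=7, gcd(6,7)=1 -> changes
  Option D: v=15, gcd(6,15)=3 -> changes
  Option E: v=48, gcd(6,48)=6 -> preserves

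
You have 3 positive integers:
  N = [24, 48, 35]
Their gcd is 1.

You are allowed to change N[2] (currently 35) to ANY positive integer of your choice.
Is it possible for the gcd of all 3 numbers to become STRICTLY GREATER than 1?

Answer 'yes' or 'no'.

Answer: yes

Derivation:
Current gcd = 1
gcd of all OTHER numbers (without N[2]=35): gcd([24, 48]) = 24
The new gcd after any change is gcd(24, new_value).
This can be at most 24.
Since 24 > old gcd 1, the gcd CAN increase (e.g., set N[2] = 24).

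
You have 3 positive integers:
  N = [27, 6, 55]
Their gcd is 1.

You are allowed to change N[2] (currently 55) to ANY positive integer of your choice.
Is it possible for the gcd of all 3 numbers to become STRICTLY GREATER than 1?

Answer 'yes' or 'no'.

Answer: yes

Derivation:
Current gcd = 1
gcd of all OTHER numbers (without N[2]=55): gcd([27, 6]) = 3
The new gcd after any change is gcd(3, new_value).
This can be at most 3.
Since 3 > old gcd 1, the gcd CAN increase (e.g., set N[2] = 3).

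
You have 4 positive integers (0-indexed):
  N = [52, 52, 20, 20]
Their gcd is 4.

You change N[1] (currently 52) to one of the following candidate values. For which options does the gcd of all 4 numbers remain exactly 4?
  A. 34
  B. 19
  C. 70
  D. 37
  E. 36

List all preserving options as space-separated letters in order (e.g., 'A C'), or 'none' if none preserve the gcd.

Old gcd = 4; gcd of others (without N[1]) = 4
New gcd for candidate v: gcd(4, v). Preserves old gcd iff gcd(4, v) = 4.
  Option A: v=34, gcd(4,34)=2 -> changes
  Option B: v=19, gcd(4,19)=1 -> changes
  Option C: v=70, gcd(4,70)=2 -> changes
  Option D: v=37, gcd(4,37)=1 -> changes
  Option E: v=36, gcd(4,36)=4 -> preserves

Answer: E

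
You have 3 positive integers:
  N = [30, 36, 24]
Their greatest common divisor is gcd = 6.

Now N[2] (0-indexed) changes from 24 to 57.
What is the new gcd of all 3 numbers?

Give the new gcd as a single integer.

Numbers: [30, 36, 24], gcd = 6
Change: index 2, 24 -> 57
gcd of the OTHER numbers (without index 2): gcd([30, 36]) = 6
New gcd = gcd(g_others, new_val) = gcd(6, 57) = 3

Answer: 3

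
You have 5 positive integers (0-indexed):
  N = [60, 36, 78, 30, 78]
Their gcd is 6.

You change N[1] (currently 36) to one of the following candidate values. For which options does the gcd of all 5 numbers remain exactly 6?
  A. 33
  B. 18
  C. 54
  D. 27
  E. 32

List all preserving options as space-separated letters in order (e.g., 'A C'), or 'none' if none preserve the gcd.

Answer: B C

Derivation:
Old gcd = 6; gcd of others (without N[1]) = 6
New gcd for candidate v: gcd(6, v). Preserves old gcd iff gcd(6, v) = 6.
  Option A: v=33, gcd(6,33)=3 -> changes
  Option B: v=18, gcd(6,18)=6 -> preserves
  Option C: v=54, gcd(6,54)=6 -> preserves
  Option D: v=27, gcd(6,27)=3 -> changes
  Option E: v=32, gcd(6,32)=2 -> changes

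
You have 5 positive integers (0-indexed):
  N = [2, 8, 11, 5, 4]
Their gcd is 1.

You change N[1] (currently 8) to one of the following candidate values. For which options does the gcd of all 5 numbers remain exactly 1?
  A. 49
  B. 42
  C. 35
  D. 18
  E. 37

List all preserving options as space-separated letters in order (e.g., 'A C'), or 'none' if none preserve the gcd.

Answer: A B C D E

Derivation:
Old gcd = 1; gcd of others (without N[1]) = 1
New gcd for candidate v: gcd(1, v). Preserves old gcd iff gcd(1, v) = 1.
  Option A: v=49, gcd(1,49)=1 -> preserves
  Option B: v=42, gcd(1,42)=1 -> preserves
  Option C: v=35, gcd(1,35)=1 -> preserves
  Option D: v=18, gcd(1,18)=1 -> preserves
  Option E: v=37, gcd(1,37)=1 -> preserves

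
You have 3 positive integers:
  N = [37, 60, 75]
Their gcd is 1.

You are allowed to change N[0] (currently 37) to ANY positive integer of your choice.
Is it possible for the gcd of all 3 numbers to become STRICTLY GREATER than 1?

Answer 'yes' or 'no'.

Answer: yes

Derivation:
Current gcd = 1
gcd of all OTHER numbers (without N[0]=37): gcd([60, 75]) = 15
The new gcd after any change is gcd(15, new_value).
This can be at most 15.
Since 15 > old gcd 1, the gcd CAN increase (e.g., set N[0] = 15).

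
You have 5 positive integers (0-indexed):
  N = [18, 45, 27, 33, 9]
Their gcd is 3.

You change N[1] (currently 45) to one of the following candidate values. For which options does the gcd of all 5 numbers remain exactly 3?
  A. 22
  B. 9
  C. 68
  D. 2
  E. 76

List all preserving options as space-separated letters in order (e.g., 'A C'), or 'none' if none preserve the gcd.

Answer: B

Derivation:
Old gcd = 3; gcd of others (without N[1]) = 3
New gcd for candidate v: gcd(3, v). Preserves old gcd iff gcd(3, v) = 3.
  Option A: v=22, gcd(3,22)=1 -> changes
  Option B: v=9, gcd(3,9)=3 -> preserves
  Option C: v=68, gcd(3,68)=1 -> changes
  Option D: v=2, gcd(3,2)=1 -> changes
  Option E: v=76, gcd(3,76)=1 -> changes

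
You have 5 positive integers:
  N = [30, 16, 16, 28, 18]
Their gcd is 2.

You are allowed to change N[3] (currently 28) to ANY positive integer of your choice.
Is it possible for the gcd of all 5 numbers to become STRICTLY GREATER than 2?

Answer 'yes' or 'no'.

Answer: no

Derivation:
Current gcd = 2
gcd of all OTHER numbers (without N[3]=28): gcd([30, 16, 16, 18]) = 2
The new gcd after any change is gcd(2, new_value).
This can be at most 2.
Since 2 = old gcd 2, the gcd can only stay the same or decrease.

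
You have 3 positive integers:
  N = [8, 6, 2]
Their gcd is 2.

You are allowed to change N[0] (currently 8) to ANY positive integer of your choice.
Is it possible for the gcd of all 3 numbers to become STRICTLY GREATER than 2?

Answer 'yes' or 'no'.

Answer: no

Derivation:
Current gcd = 2
gcd of all OTHER numbers (without N[0]=8): gcd([6, 2]) = 2
The new gcd after any change is gcd(2, new_value).
This can be at most 2.
Since 2 = old gcd 2, the gcd can only stay the same or decrease.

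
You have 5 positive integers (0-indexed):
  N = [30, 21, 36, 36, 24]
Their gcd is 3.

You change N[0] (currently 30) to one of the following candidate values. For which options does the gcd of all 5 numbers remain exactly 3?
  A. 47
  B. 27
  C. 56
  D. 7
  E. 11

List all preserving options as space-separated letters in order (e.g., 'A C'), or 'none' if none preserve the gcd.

Answer: B

Derivation:
Old gcd = 3; gcd of others (without N[0]) = 3
New gcd for candidate v: gcd(3, v). Preserves old gcd iff gcd(3, v) = 3.
  Option A: v=47, gcd(3,47)=1 -> changes
  Option B: v=27, gcd(3,27)=3 -> preserves
  Option C: v=56, gcd(3,56)=1 -> changes
  Option D: v=7, gcd(3,7)=1 -> changes
  Option E: v=11, gcd(3,11)=1 -> changes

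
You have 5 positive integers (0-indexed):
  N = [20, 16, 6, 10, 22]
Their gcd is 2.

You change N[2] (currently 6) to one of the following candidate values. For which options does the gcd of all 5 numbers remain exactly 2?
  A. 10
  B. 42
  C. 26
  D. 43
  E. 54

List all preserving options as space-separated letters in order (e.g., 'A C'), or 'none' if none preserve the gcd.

Old gcd = 2; gcd of others (without N[2]) = 2
New gcd for candidate v: gcd(2, v). Preserves old gcd iff gcd(2, v) = 2.
  Option A: v=10, gcd(2,10)=2 -> preserves
  Option B: v=42, gcd(2,42)=2 -> preserves
  Option C: v=26, gcd(2,26)=2 -> preserves
  Option D: v=43, gcd(2,43)=1 -> changes
  Option E: v=54, gcd(2,54)=2 -> preserves

Answer: A B C E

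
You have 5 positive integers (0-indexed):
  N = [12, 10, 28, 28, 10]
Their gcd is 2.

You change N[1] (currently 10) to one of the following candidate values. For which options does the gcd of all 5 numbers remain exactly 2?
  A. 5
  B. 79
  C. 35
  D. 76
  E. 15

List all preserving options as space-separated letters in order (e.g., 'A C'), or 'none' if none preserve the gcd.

Old gcd = 2; gcd of others (without N[1]) = 2
New gcd for candidate v: gcd(2, v). Preserves old gcd iff gcd(2, v) = 2.
  Option A: v=5, gcd(2,5)=1 -> changes
  Option B: v=79, gcd(2,79)=1 -> changes
  Option C: v=35, gcd(2,35)=1 -> changes
  Option D: v=76, gcd(2,76)=2 -> preserves
  Option E: v=15, gcd(2,15)=1 -> changes

Answer: D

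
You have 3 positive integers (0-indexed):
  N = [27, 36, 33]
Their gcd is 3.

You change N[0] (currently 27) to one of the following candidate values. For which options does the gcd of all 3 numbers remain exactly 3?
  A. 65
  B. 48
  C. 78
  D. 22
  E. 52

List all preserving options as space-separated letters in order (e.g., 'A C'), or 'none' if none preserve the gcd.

Answer: B C

Derivation:
Old gcd = 3; gcd of others (without N[0]) = 3
New gcd for candidate v: gcd(3, v). Preserves old gcd iff gcd(3, v) = 3.
  Option A: v=65, gcd(3,65)=1 -> changes
  Option B: v=48, gcd(3,48)=3 -> preserves
  Option C: v=78, gcd(3,78)=3 -> preserves
  Option D: v=22, gcd(3,22)=1 -> changes
  Option E: v=52, gcd(3,52)=1 -> changes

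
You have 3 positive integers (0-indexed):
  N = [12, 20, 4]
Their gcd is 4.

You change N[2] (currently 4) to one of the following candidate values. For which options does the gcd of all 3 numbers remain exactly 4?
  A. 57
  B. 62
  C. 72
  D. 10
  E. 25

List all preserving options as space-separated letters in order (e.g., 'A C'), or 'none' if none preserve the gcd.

Old gcd = 4; gcd of others (without N[2]) = 4
New gcd for candidate v: gcd(4, v). Preserves old gcd iff gcd(4, v) = 4.
  Option A: v=57, gcd(4,57)=1 -> changes
  Option B: v=62, gcd(4,62)=2 -> changes
  Option C: v=72, gcd(4,72)=4 -> preserves
  Option D: v=10, gcd(4,10)=2 -> changes
  Option E: v=25, gcd(4,25)=1 -> changes

Answer: C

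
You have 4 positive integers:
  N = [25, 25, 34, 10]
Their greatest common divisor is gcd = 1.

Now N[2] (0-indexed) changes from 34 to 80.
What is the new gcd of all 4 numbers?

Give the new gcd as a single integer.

Numbers: [25, 25, 34, 10], gcd = 1
Change: index 2, 34 -> 80
gcd of the OTHER numbers (without index 2): gcd([25, 25, 10]) = 5
New gcd = gcd(g_others, new_val) = gcd(5, 80) = 5

Answer: 5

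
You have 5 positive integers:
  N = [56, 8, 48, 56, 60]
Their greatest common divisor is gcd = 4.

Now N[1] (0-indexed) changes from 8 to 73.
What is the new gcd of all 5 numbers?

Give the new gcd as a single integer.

Answer: 1

Derivation:
Numbers: [56, 8, 48, 56, 60], gcd = 4
Change: index 1, 8 -> 73
gcd of the OTHER numbers (without index 1): gcd([56, 48, 56, 60]) = 4
New gcd = gcd(g_others, new_val) = gcd(4, 73) = 1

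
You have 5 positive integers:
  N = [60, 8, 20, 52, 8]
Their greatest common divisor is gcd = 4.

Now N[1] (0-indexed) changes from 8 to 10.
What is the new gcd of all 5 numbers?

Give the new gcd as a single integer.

Answer: 2

Derivation:
Numbers: [60, 8, 20, 52, 8], gcd = 4
Change: index 1, 8 -> 10
gcd of the OTHER numbers (without index 1): gcd([60, 20, 52, 8]) = 4
New gcd = gcd(g_others, new_val) = gcd(4, 10) = 2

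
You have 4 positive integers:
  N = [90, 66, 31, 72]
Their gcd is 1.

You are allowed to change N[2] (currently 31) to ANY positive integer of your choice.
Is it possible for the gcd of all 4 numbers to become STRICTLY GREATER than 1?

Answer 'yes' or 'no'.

Current gcd = 1
gcd of all OTHER numbers (without N[2]=31): gcd([90, 66, 72]) = 6
The new gcd after any change is gcd(6, new_value).
This can be at most 6.
Since 6 > old gcd 1, the gcd CAN increase (e.g., set N[2] = 6).

Answer: yes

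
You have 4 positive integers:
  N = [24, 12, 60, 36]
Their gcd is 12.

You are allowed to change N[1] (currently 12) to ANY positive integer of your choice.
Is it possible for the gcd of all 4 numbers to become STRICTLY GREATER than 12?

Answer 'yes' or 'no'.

Answer: no

Derivation:
Current gcd = 12
gcd of all OTHER numbers (without N[1]=12): gcd([24, 60, 36]) = 12
The new gcd after any change is gcd(12, new_value).
This can be at most 12.
Since 12 = old gcd 12, the gcd can only stay the same or decrease.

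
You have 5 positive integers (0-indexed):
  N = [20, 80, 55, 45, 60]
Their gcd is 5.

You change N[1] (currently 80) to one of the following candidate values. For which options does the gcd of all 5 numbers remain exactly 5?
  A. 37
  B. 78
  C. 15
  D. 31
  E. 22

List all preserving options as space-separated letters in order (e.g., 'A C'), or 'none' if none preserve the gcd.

Answer: C

Derivation:
Old gcd = 5; gcd of others (without N[1]) = 5
New gcd for candidate v: gcd(5, v). Preserves old gcd iff gcd(5, v) = 5.
  Option A: v=37, gcd(5,37)=1 -> changes
  Option B: v=78, gcd(5,78)=1 -> changes
  Option C: v=15, gcd(5,15)=5 -> preserves
  Option D: v=31, gcd(5,31)=1 -> changes
  Option E: v=22, gcd(5,22)=1 -> changes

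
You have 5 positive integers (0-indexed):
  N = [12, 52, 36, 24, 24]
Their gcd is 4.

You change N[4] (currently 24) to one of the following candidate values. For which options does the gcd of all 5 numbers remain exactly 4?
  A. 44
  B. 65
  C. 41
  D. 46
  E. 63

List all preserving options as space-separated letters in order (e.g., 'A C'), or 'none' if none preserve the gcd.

Old gcd = 4; gcd of others (without N[4]) = 4
New gcd for candidate v: gcd(4, v). Preserves old gcd iff gcd(4, v) = 4.
  Option A: v=44, gcd(4,44)=4 -> preserves
  Option B: v=65, gcd(4,65)=1 -> changes
  Option C: v=41, gcd(4,41)=1 -> changes
  Option D: v=46, gcd(4,46)=2 -> changes
  Option E: v=63, gcd(4,63)=1 -> changes

Answer: A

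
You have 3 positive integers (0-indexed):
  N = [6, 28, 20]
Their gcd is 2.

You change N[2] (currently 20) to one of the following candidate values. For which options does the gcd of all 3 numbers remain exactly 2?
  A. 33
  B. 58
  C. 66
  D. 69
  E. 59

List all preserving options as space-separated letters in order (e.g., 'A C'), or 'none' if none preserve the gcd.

Answer: B C

Derivation:
Old gcd = 2; gcd of others (without N[2]) = 2
New gcd for candidate v: gcd(2, v). Preserves old gcd iff gcd(2, v) = 2.
  Option A: v=33, gcd(2,33)=1 -> changes
  Option B: v=58, gcd(2,58)=2 -> preserves
  Option C: v=66, gcd(2,66)=2 -> preserves
  Option D: v=69, gcd(2,69)=1 -> changes
  Option E: v=59, gcd(2,59)=1 -> changes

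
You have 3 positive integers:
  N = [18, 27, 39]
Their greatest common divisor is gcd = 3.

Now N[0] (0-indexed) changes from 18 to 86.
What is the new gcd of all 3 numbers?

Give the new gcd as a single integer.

Answer: 1

Derivation:
Numbers: [18, 27, 39], gcd = 3
Change: index 0, 18 -> 86
gcd of the OTHER numbers (without index 0): gcd([27, 39]) = 3
New gcd = gcd(g_others, new_val) = gcd(3, 86) = 1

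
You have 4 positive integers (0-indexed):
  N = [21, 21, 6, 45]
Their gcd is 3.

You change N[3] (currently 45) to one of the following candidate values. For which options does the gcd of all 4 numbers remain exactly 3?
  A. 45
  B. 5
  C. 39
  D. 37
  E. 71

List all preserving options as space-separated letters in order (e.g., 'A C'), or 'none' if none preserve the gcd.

Answer: A C

Derivation:
Old gcd = 3; gcd of others (without N[3]) = 3
New gcd for candidate v: gcd(3, v). Preserves old gcd iff gcd(3, v) = 3.
  Option A: v=45, gcd(3,45)=3 -> preserves
  Option B: v=5, gcd(3,5)=1 -> changes
  Option C: v=39, gcd(3,39)=3 -> preserves
  Option D: v=37, gcd(3,37)=1 -> changes
  Option E: v=71, gcd(3,71)=1 -> changes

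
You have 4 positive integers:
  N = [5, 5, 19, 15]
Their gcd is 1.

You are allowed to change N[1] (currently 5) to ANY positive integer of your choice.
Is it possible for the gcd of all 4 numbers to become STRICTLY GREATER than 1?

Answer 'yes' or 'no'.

Answer: no

Derivation:
Current gcd = 1
gcd of all OTHER numbers (without N[1]=5): gcd([5, 19, 15]) = 1
The new gcd after any change is gcd(1, new_value).
This can be at most 1.
Since 1 = old gcd 1, the gcd can only stay the same or decrease.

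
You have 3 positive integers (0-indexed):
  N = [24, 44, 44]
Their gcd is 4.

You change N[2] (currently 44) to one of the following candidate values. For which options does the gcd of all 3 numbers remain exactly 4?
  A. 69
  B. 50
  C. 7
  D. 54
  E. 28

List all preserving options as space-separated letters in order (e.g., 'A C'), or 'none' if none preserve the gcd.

Answer: E

Derivation:
Old gcd = 4; gcd of others (without N[2]) = 4
New gcd for candidate v: gcd(4, v). Preserves old gcd iff gcd(4, v) = 4.
  Option A: v=69, gcd(4,69)=1 -> changes
  Option B: v=50, gcd(4,50)=2 -> changes
  Option C: v=7, gcd(4,7)=1 -> changes
  Option D: v=54, gcd(4,54)=2 -> changes
  Option E: v=28, gcd(4,28)=4 -> preserves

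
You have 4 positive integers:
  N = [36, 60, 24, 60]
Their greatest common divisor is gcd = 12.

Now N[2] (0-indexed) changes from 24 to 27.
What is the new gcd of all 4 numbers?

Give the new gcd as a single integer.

Answer: 3

Derivation:
Numbers: [36, 60, 24, 60], gcd = 12
Change: index 2, 24 -> 27
gcd of the OTHER numbers (without index 2): gcd([36, 60, 60]) = 12
New gcd = gcd(g_others, new_val) = gcd(12, 27) = 3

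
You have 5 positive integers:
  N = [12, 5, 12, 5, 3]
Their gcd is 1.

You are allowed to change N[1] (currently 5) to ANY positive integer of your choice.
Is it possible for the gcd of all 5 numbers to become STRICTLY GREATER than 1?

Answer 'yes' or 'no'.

Answer: no

Derivation:
Current gcd = 1
gcd of all OTHER numbers (without N[1]=5): gcd([12, 12, 5, 3]) = 1
The new gcd after any change is gcd(1, new_value).
This can be at most 1.
Since 1 = old gcd 1, the gcd can only stay the same or decrease.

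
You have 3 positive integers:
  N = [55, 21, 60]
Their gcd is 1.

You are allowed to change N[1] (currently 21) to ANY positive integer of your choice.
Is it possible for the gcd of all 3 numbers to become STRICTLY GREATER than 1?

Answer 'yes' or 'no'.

Current gcd = 1
gcd of all OTHER numbers (without N[1]=21): gcd([55, 60]) = 5
The new gcd after any change is gcd(5, new_value).
This can be at most 5.
Since 5 > old gcd 1, the gcd CAN increase (e.g., set N[1] = 5).

Answer: yes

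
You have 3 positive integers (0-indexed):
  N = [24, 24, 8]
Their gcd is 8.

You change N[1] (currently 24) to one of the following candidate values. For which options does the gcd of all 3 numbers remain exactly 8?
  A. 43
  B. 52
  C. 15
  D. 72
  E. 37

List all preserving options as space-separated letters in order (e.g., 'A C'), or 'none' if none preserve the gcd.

Old gcd = 8; gcd of others (without N[1]) = 8
New gcd for candidate v: gcd(8, v). Preserves old gcd iff gcd(8, v) = 8.
  Option A: v=43, gcd(8,43)=1 -> changes
  Option B: v=52, gcd(8,52)=4 -> changes
  Option C: v=15, gcd(8,15)=1 -> changes
  Option D: v=72, gcd(8,72)=8 -> preserves
  Option E: v=37, gcd(8,37)=1 -> changes

Answer: D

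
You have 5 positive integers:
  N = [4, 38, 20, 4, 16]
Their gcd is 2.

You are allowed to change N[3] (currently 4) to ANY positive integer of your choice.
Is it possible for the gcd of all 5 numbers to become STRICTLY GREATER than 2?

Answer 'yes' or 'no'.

Answer: no

Derivation:
Current gcd = 2
gcd of all OTHER numbers (without N[3]=4): gcd([4, 38, 20, 16]) = 2
The new gcd after any change is gcd(2, new_value).
This can be at most 2.
Since 2 = old gcd 2, the gcd can only stay the same or decrease.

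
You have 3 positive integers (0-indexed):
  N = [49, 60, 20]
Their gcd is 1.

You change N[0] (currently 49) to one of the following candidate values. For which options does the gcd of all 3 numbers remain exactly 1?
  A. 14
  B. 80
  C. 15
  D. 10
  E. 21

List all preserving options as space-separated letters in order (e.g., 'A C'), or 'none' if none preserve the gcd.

Answer: E

Derivation:
Old gcd = 1; gcd of others (without N[0]) = 20
New gcd for candidate v: gcd(20, v). Preserves old gcd iff gcd(20, v) = 1.
  Option A: v=14, gcd(20,14)=2 -> changes
  Option B: v=80, gcd(20,80)=20 -> changes
  Option C: v=15, gcd(20,15)=5 -> changes
  Option D: v=10, gcd(20,10)=10 -> changes
  Option E: v=21, gcd(20,21)=1 -> preserves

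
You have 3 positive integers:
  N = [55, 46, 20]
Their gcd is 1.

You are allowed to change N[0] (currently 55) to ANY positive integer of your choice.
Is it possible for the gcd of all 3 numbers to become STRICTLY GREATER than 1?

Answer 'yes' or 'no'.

Answer: yes

Derivation:
Current gcd = 1
gcd of all OTHER numbers (without N[0]=55): gcd([46, 20]) = 2
The new gcd after any change is gcd(2, new_value).
This can be at most 2.
Since 2 > old gcd 1, the gcd CAN increase (e.g., set N[0] = 2).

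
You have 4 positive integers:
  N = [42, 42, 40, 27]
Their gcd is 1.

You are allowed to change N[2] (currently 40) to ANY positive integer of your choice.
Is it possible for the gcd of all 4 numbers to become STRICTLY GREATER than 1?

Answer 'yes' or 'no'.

Answer: yes

Derivation:
Current gcd = 1
gcd of all OTHER numbers (without N[2]=40): gcd([42, 42, 27]) = 3
The new gcd after any change is gcd(3, new_value).
This can be at most 3.
Since 3 > old gcd 1, the gcd CAN increase (e.g., set N[2] = 3).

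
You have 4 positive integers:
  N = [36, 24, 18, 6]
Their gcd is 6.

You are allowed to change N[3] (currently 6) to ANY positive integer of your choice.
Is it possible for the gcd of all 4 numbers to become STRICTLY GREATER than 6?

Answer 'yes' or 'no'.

Current gcd = 6
gcd of all OTHER numbers (without N[3]=6): gcd([36, 24, 18]) = 6
The new gcd after any change is gcd(6, new_value).
This can be at most 6.
Since 6 = old gcd 6, the gcd can only stay the same or decrease.

Answer: no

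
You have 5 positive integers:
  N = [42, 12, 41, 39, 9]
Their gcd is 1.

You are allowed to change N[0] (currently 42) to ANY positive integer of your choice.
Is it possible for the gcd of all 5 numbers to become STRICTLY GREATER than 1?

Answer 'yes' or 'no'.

Answer: no

Derivation:
Current gcd = 1
gcd of all OTHER numbers (without N[0]=42): gcd([12, 41, 39, 9]) = 1
The new gcd after any change is gcd(1, new_value).
This can be at most 1.
Since 1 = old gcd 1, the gcd can only stay the same or decrease.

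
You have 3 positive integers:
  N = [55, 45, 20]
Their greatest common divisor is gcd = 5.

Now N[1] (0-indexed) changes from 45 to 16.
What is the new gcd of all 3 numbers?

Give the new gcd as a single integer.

Answer: 1

Derivation:
Numbers: [55, 45, 20], gcd = 5
Change: index 1, 45 -> 16
gcd of the OTHER numbers (without index 1): gcd([55, 20]) = 5
New gcd = gcd(g_others, new_val) = gcd(5, 16) = 1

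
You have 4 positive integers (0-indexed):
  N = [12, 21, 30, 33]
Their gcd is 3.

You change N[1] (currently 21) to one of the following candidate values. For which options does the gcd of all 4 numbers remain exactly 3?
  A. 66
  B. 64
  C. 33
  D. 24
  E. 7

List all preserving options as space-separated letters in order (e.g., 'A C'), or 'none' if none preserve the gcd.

Answer: A C D

Derivation:
Old gcd = 3; gcd of others (without N[1]) = 3
New gcd for candidate v: gcd(3, v). Preserves old gcd iff gcd(3, v) = 3.
  Option A: v=66, gcd(3,66)=3 -> preserves
  Option B: v=64, gcd(3,64)=1 -> changes
  Option C: v=33, gcd(3,33)=3 -> preserves
  Option D: v=24, gcd(3,24)=3 -> preserves
  Option E: v=7, gcd(3,7)=1 -> changes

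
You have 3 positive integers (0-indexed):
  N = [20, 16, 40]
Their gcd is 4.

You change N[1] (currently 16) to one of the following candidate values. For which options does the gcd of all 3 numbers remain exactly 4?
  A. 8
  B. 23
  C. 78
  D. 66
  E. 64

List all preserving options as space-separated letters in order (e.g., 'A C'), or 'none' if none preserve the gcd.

Old gcd = 4; gcd of others (without N[1]) = 20
New gcd for candidate v: gcd(20, v). Preserves old gcd iff gcd(20, v) = 4.
  Option A: v=8, gcd(20,8)=4 -> preserves
  Option B: v=23, gcd(20,23)=1 -> changes
  Option C: v=78, gcd(20,78)=2 -> changes
  Option D: v=66, gcd(20,66)=2 -> changes
  Option E: v=64, gcd(20,64)=4 -> preserves

Answer: A E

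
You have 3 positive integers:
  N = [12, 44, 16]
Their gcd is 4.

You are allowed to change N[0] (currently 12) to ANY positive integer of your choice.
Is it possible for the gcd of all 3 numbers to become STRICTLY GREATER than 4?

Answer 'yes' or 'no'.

Answer: no

Derivation:
Current gcd = 4
gcd of all OTHER numbers (without N[0]=12): gcd([44, 16]) = 4
The new gcd after any change is gcd(4, new_value).
This can be at most 4.
Since 4 = old gcd 4, the gcd can only stay the same or decrease.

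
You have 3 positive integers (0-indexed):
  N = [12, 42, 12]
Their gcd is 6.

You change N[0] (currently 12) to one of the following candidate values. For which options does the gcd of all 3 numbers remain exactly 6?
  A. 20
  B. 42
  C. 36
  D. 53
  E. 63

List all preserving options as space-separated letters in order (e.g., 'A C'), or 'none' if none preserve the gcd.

Answer: B C

Derivation:
Old gcd = 6; gcd of others (without N[0]) = 6
New gcd for candidate v: gcd(6, v). Preserves old gcd iff gcd(6, v) = 6.
  Option A: v=20, gcd(6,20)=2 -> changes
  Option B: v=42, gcd(6,42)=6 -> preserves
  Option C: v=36, gcd(6,36)=6 -> preserves
  Option D: v=53, gcd(6,53)=1 -> changes
  Option E: v=63, gcd(6,63)=3 -> changes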